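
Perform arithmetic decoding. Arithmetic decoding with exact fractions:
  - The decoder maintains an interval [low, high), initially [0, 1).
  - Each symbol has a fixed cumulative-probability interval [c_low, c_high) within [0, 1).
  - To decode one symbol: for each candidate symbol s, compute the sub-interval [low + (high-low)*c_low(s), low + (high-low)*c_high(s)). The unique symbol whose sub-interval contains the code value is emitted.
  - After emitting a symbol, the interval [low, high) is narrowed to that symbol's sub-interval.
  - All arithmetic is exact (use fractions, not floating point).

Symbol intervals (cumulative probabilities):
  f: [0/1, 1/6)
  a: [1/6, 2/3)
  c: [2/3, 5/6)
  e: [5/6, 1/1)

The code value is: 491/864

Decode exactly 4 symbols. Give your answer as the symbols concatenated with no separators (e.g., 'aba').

Answer: acce

Derivation:
Step 1: interval [0/1, 1/1), width = 1/1 - 0/1 = 1/1
  'f': [0/1 + 1/1*0/1, 0/1 + 1/1*1/6) = [0/1, 1/6)
  'a': [0/1 + 1/1*1/6, 0/1 + 1/1*2/3) = [1/6, 2/3) <- contains code 491/864
  'c': [0/1 + 1/1*2/3, 0/1 + 1/1*5/6) = [2/3, 5/6)
  'e': [0/1 + 1/1*5/6, 0/1 + 1/1*1/1) = [5/6, 1/1)
  emit 'a', narrow to [1/6, 2/3)
Step 2: interval [1/6, 2/3), width = 2/3 - 1/6 = 1/2
  'f': [1/6 + 1/2*0/1, 1/6 + 1/2*1/6) = [1/6, 1/4)
  'a': [1/6 + 1/2*1/6, 1/6 + 1/2*2/3) = [1/4, 1/2)
  'c': [1/6 + 1/2*2/3, 1/6 + 1/2*5/6) = [1/2, 7/12) <- contains code 491/864
  'e': [1/6 + 1/2*5/6, 1/6 + 1/2*1/1) = [7/12, 2/3)
  emit 'c', narrow to [1/2, 7/12)
Step 3: interval [1/2, 7/12), width = 7/12 - 1/2 = 1/12
  'f': [1/2 + 1/12*0/1, 1/2 + 1/12*1/6) = [1/2, 37/72)
  'a': [1/2 + 1/12*1/6, 1/2 + 1/12*2/3) = [37/72, 5/9)
  'c': [1/2 + 1/12*2/3, 1/2 + 1/12*5/6) = [5/9, 41/72) <- contains code 491/864
  'e': [1/2 + 1/12*5/6, 1/2 + 1/12*1/1) = [41/72, 7/12)
  emit 'c', narrow to [5/9, 41/72)
Step 4: interval [5/9, 41/72), width = 41/72 - 5/9 = 1/72
  'f': [5/9 + 1/72*0/1, 5/9 + 1/72*1/6) = [5/9, 241/432)
  'a': [5/9 + 1/72*1/6, 5/9 + 1/72*2/3) = [241/432, 61/108)
  'c': [5/9 + 1/72*2/3, 5/9 + 1/72*5/6) = [61/108, 245/432)
  'e': [5/9 + 1/72*5/6, 5/9 + 1/72*1/1) = [245/432, 41/72) <- contains code 491/864
  emit 'e', narrow to [245/432, 41/72)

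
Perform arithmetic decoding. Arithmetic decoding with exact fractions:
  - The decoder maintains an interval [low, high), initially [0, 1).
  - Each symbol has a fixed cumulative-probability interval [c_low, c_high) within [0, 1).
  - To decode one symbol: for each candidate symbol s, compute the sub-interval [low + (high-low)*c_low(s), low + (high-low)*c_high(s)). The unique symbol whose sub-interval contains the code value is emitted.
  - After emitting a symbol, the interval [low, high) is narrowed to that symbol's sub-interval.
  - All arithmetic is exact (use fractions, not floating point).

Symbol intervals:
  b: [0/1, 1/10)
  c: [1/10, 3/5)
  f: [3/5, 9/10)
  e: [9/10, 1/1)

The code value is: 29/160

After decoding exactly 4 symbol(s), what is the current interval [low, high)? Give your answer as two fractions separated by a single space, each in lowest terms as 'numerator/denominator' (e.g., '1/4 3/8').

Step 1: interval [0/1, 1/1), width = 1/1 - 0/1 = 1/1
  'b': [0/1 + 1/1*0/1, 0/1 + 1/1*1/10) = [0/1, 1/10)
  'c': [0/1 + 1/1*1/10, 0/1 + 1/1*3/5) = [1/10, 3/5) <- contains code 29/160
  'f': [0/1 + 1/1*3/5, 0/1 + 1/1*9/10) = [3/5, 9/10)
  'e': [0/1 + 1/1*9/10, 0/1 + 1/1*1/1) = [9/10, 1/1)
  emit 'c', narrow to [1/10, 3/5)
Step 2: interval [1/10, 3/5), width = 3/5 - 1/10 = 1/2
  'b': [1/10 + 1/2*0/1, 1/10 + 1/2*1/10) = [1/10, 3/20)
  'c': [1/10 + 1/2*1/10, 1/10 + 1/2*3/5) = [3/20, 2/5) <- contains code 29/160
  'f': [1/10 + 1/2*3/5, 1/10 + 1/2*9/10) = [2/5, 11/20)
  'e': [1/10 + 1/2*9/10, 1/10 + 1/2*1/1) = [11/20, 3/5)
  emit 'c', narrow to [3/20, 2/5)
Step 3: interval [3/20, 2/5), width = 2/5 - 3/20 = 1/4
  'b': [3/20 + 1/4*0/1, 3/20 + 1/4*1/10) = [3/20, 7/40)
  'c': [3/20 + 1/4*1/10, 3/20 + 1/4*3/5) = [7/40, 3/10) <- contains code 29/160
  'f': [3/20 + 1/4*3/5, 3/20 + 1/4*9/10) = [3/10, 3/8)
  'e': [3/20 + 1/4*9/10, 3/20 + 1/4*1/1) = [3/8, 2/5)
  emit 'c', narrow to [7/40, 3/10)
Step 4: interval [7/40, 3/10), width = 3/10 - 7/40 = 1/8
  'b': [7/40 + 1/8*0/1, 7/40 + 1/8*1/10) = [7/40, 3/16) <- contains code 29/160
  'c': [7/40 + 1/8*1/10, 7/40 + 1/8*3/5) = [3/16, 1/4)
  'f': [7/40 + 1/8*3/5, 7/40 + 1/8*9/10) = [1/4, 23/80)
  'e': [7/40 + 1/8*9/10, 7/40 + 1/8*1/1) = [23/80, 3/10)
  emit 'b', narrow to [7/40, 3/16)

Answer: 7/40 3/16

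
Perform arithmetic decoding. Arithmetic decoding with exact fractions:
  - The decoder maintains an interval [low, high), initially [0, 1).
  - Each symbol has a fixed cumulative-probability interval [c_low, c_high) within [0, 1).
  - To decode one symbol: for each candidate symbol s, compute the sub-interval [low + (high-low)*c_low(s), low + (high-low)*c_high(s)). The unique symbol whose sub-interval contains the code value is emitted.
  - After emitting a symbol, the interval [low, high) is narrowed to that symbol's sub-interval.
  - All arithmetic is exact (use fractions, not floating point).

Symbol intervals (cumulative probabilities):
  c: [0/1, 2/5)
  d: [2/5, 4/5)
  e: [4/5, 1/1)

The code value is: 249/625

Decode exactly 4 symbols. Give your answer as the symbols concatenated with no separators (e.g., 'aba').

Step 1: interval [0/1, 1/1), width = 1/1 - 0/1 = 1/1
  'c': [0/1 + 1/1*0/1, 0/1 + 1/1*2/5) = [0/1, 2/5) <- contains code 249/625
  'd': [0/1 + 1/1*2/5, 0/1 + 1/1*4/5) = [2/5, 4/5)
  'e': [0/1 + 1/1*4/5, 0/1 + 1/1*1/1) = [4/5, 1/1)
  emit 'c', narrow to [0/1, 2/5)
Step 2: interval [0/1, 2/5), width = 2/5 - 0/1 = 2/5
  'c': [0/1 + 2/5*0/1, 0/1 + 2/5*2/5) = [0/1, 4/25)
  'd': [0/1 + 2/5*2/5, 0/1 + 2/5*4/5) = [4/25, 8/25)
  'e': [0/1 + 2/5*4/5, 0/1 + 2/5*1/1) = [8/25, 2/5) <- contains code 249/625
  emit 'e', narrow to [8/25, 2/5)
Step 3: interval [8/25, 2/5), width = 2/5 - 8/25 = 2/25
  'c': [8/25 + 2/25*0/1, 8/25 + 2/25*2/5) = [8/25, 44/125)
  'd': [8/25 + 2/25*2/5, 8/25 + 2/25*4/5) = [44/125, 48/125)
  'e': [8/25 + 2/25*4/5, 8/25 + 2/25*1/1) = [48/125, 2/5) <- contains code 249/625
  emit 'e', narrow to [48/125, 2/5)
Step 4: interval [48/125, 2/5), width = 2/5 - 48/125 = 2/125
  'c': [48/125 + 2/125*0/1, 48/125 + 2/125*2/5) = [48/125, 244/625)
  'd': [48/125 + 2/125*2/5, 48/125 + 2/125*4/5) = [244/625, 248/625)
  'e': [48/125 + 2/125*4/5, 48/125 + 2/125*1/1) = [248/625, 2/5) <- contains code 249/625
  emit 'e', narrow to [248/625, 2/5)

Answer: ceee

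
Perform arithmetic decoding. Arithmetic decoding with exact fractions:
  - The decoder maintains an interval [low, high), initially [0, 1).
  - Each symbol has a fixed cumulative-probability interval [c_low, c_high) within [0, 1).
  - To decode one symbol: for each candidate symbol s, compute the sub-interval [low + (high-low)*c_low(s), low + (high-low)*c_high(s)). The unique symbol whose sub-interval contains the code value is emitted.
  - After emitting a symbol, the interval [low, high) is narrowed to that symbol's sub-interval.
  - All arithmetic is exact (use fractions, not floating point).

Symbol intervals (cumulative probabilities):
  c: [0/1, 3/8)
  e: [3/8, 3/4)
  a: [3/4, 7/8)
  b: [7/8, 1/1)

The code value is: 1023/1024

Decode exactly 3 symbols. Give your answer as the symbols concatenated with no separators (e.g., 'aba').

Step 1: interval [0/1, 1/1), width = 1/1 - 0/1 = 1/1
  'c': [0/1 + 1/1*0/1, 0/1 + 1/1*3/8) = [0/1, 3/8)
  'e': [0/1 + 1/1*3/8, 0/1 + 1/1*3/4) = [3/8, 3/4)
  'a': [0/1 + 1/1*3/4, 0/1 + 1/1*7/8) = [3/4, 7/8)
  'b': [0/1 + 1/1*7/8, 0/1 + 1/1*1/1) = [7/8, 1/1) <- contains code 1023/1024
  emit 'b', narrow to [7/8, 1/1)
Step 2: interval [7/8, 1/1), width = 1/1 - 7/8 = 1/8
  'c': [7/8 + 1/8*0/1, 7/8 + 1/8*3/8) = [7/8, 59/64)
  'e': [7/8 + 1/8*3/8, 7/8 + 1/8*3/4) = [59/64, 31/32)
  'a': [7/8 + 1/8*3/4, 7/8 + 1/8*7/8) = [31/32, 63/64)
  'b': [7/8 + 1/8*7/8, 7/8 + 1/8*1/1) = [63/64, 1/1) <- contains code 1023/1024
  emit 'b', narrow to [63/64, 1/1)
Step 3: interval [63/64, 1/1), width = 1/1 - 63/64 = 1/64
  'c': [63/64 + 1/64*0/1, 63/64 + 1/64*3/8) = [63/64, 507/512)
  'e': [63/64 + 1/64*3/8, 63/64 + 1/64*3/4) = [507/512, 255/256)
  'a': [63/64 + 1/64*3/4, 63/64 + 1/64*7/8) = [255/256, 511/512)
  'b': [63/64 + 1/64*7/8, 63/64 + 1/64*1/1) = [511/512, 1/1) <- contains code 1023/1024
  emit 'b', narrow to [511/512, 1/1)

Answer: bbb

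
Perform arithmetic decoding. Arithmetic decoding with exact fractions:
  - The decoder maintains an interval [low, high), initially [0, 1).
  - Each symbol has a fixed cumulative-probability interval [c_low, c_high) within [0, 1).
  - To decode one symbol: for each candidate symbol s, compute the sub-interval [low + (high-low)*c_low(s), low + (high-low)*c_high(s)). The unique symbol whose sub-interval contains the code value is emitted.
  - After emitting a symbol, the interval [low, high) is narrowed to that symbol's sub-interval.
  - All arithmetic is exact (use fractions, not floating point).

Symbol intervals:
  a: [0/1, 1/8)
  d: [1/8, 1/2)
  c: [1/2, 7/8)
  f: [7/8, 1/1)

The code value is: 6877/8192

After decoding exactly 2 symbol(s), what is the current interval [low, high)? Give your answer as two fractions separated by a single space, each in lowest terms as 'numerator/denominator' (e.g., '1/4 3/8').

Step 1: interval [0/1, 1/1), width = 1/1 - 0/1 = 1/1
  'a': [0/1 + 1/1*0/1, 0/1 + 1/1*1/8) = [0/1, 1/8)
  'd': [0/1 + 1/1*1/8, 0/1 + 1/1*1/2) = [1/8, 1/2)
  'c': [0/1 + 1/1*1/2, 0/1 + 1/1*7/8) = [1/2, 7/8) <- contains code 6877/8192
  'f': [0/1 + 1/1*7/8, 0/1 + 1/1*1/1) = [7/8, 1/1)
  emit 'c', narrow to [1/2, 7/8)
Step 2: interval [1/2, 7/8), width = 7/8 - 1/2 = 3/8
  'a': [1/2 + 3/8*0/1, 1/2 + 3/8*1/8) = [1/2, 35/64)
  'd': [1/2 + 3/8*1/8, 1/2 + 3/8*1/2) = [35/64, 11/16)
  'c': [1/2 + 3/8*1/2, 1/2 + 3/8*7/8) = [11/16, 53/64)
  'f': [1/2 + 3/8*7/8, 1/2 + 3/8*1/1) = [53/64, 7/8) <- contains code 6877/8192
  emit 'f', narrow to [53/64, 7/8)

Answer: 53/64 7/8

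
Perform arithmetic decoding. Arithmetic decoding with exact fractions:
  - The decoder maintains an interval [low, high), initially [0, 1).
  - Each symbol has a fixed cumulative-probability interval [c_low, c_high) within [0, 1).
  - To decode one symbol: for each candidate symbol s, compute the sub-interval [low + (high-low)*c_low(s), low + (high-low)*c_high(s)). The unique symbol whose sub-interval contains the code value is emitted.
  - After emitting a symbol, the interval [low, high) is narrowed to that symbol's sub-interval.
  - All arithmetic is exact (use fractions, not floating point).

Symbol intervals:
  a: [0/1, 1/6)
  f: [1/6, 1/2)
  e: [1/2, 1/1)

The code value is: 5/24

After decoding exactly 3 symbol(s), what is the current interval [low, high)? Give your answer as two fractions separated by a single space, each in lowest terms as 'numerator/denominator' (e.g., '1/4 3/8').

Answer: 7/36 2/9

Derivation:
Step 1: interval [0/1, 1/1), width = 1/1 - 0/1 = 1/1
  'a': [0/1 + 1/1*0/1, 0/1 + 1/1*1/6) = [0/1, 1/6)
  'f': [0/1 + 1/1*1/6, 0/1 + 1/1*1/2) = [1/6, 1/2) <- contains code 5/24
  'e': [0/1 + 1/1*1/2, 0/1 + 1/1*1/1) = [1/2, 1/1)
  emit 'f', narrow to [1/6, 1/2)
Step 2: interval [1/6, 1/2), width = 1/2 - 1/6 = 1/3
  'a': [1/6 + 1/3*0/1, 1/6 + 1/3*1/6) = [1/6, 2/9) <- contains code 5/24
  'f': [1/6 + 1/3*1/6, 1/6 + 1/3*1/2) = [2/9, 1/3)
  'e': [1/6 + 1/3*1/2, 1/6 + 1/3*1/1) = [1/3, 1/2)
  emit 'a', narrow to [1/6, 2/9)
Step 3: interval [1/6, 2/9), width = 2/9 - 1/6 = 1/18
  'a': [1/6 + 1/18*0/1, 1/6 + 1/18*1/6) = [1/6, 19/108)
  'f': [1/6 + 1/18*1/6, 1/6 + 1/18*1/2) = [19/108, 7/36)
  'e': [1/6 + 1/18*1/2, 1/6 + 1/18*1/1) = [7/36, 2/9) <- contains code 5/24
  emit 'e', narrow to [7/36, 2/9)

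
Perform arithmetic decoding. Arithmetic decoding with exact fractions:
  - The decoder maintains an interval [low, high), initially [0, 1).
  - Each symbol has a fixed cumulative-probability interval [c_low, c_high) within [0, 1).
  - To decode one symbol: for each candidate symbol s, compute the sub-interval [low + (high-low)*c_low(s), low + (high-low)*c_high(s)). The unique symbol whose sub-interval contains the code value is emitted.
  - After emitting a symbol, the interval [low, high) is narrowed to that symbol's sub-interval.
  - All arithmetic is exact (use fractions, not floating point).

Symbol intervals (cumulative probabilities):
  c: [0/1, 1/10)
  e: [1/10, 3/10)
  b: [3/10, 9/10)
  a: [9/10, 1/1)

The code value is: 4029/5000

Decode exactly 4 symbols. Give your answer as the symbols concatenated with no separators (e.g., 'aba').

Step 1: interval [0/1, 1/1), width = 1/1 - 0/1 = 1/1
  'c': [0/1 + 1/1*0/1, 0/1 + 1/1*1/10) = [0/1, 1/10)
  'e': [0/1 + 1/1*1/10, 0/1 + 1/1*3/10) = [1/10, 3/10)
  'b': [0/1 + 1/1*3/10, 0/1 + 1/1*9/10) = [3/10, 9/10) <- contains code 4029/5000
  'a': [0/1 + 1/1*9/10, 0/1 + 1/1*1/1) = [9/10, 1/1)
  emit 'b', narrow to [3/10, 9/10)
Step 2: interval [3/10, 9/10), width = 9/10 - 3/10 = 3/5
  'c': [3/10 + 3/5*0/1, 3/10 + 3/5*1/10) = [3/10, 9/25)
  'e': [3/10 + 3/5*1/10, 3/10 + 3/5*3/10) = [9/25, 12/25)
  'b': [3/10 + 3/5*3/10, 3/10 + 3/5*9/10) = [12/25, 21/25) <- contains code 4029/5000
  'a': [3/10 + 3/5*9/10, 3/10 + 3/5*1/1) = [21/25, 9/10)
  emit 'b', narrow to [12/25, 21/25)
Step 3: interval [12/25, 21/25), width = 21/25 - 12/25 = 9/25
  'c': [12/25 + 9/25*0/1, 12/25 + 9/25*1/10) = [12/25, 129/250)
  'e': [12/25 + 9/25*1/10, 12/25 + 9/25*3/10) = [129/250, 147/250)
  'b': [12/25 + 9/25*3/10, 12/25 + 9/25*9/10) = [147/250, 201/250)
  'a': [12/25 + 9/25*9/10, 12/25 + 9/25*1/1) = [201/250, 21/25) <- contains code 4029/5000
  emit 'a', narrow to [201/250, 21/25)
Step 4: interval [201/250, 21/25), width = 21/25 - 201/250 = 9/250
  'c': [201/250 + 9/250*0/1, 201/250 + 9/250*1/10) = [201/250, 2019/2500) <- contains code 4029/5000
  'e': [201/250 + 9/250*1/10, 201/250 + 9/250*3/10) = [2019/2500, 2037/2500)
  'b': [201/250 + 9/250*3/10, 201/250 + 9/250*9/10) = [2037/2500, 2091/2500)
  'a': [201/250 + 9/250*9/10, 201/250 + 9/250*1/1) = [2091/2500, 21/25)
  emit 'c', narrow to [201/250, 2019/2500)

Answer: bbac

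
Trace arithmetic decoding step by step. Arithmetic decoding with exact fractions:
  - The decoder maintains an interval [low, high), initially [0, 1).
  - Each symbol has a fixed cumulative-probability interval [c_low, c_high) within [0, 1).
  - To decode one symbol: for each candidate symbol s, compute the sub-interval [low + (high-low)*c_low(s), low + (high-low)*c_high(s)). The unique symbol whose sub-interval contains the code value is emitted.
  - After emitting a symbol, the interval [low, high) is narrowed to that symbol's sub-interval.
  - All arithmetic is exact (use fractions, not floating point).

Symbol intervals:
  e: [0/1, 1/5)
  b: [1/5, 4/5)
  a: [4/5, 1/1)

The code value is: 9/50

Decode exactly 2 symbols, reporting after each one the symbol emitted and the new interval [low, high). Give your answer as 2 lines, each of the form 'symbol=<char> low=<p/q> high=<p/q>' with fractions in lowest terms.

Step 1: interval [0/1, 1/1), width = 1/1 - 0/1 = 1/1
  'e': [0/1 + 1/1*0/1, 0/1 + 1/1*1/5) = [0/1, 1/5) <- contains code 9/50
  'b': [0/1 + 1/1*1/5, 0/1 + 1/1*4/5) = [1/5, 4/5)
  'a': [0/1 + 1/1*4/5, 0/1 + 1/1*1/1) = [4/5, 1/1)
  emit 'e', narrow to [0/1, 1/5)
Step 2: interval [0/1, 1/5), width = 1/5 - 0/1 = 1/5
  'e': [0/1 + 1/5*0/1, 0/1 + 1/5*1/5) = [0/1, 1/25)
  'b': [0/1 + 1/5*1/5, 0/1 + 1/5*4/5) = [1/25, 4/25)
  'a': [0/1 + 1/5*4/5, 0/1 + 1/5*1/1) = [4/25, 1/5) <- contains code 9/50
  emit 'a', narrow to [4/25, 1/5)

Answer: symbol=e low=0/1 high=1/5
symbol=a low=4/25 high=1/5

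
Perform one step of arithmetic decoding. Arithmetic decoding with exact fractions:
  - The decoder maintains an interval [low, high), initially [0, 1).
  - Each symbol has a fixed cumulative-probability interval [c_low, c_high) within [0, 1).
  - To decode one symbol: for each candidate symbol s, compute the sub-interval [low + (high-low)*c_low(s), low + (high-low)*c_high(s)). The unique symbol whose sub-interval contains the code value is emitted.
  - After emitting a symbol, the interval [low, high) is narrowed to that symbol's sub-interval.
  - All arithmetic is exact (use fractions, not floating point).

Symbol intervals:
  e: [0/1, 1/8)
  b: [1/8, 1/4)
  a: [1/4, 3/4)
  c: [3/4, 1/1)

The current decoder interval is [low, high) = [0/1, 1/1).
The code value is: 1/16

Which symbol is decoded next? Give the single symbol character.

Interval width = high − low = 1/1 − 0/1 = 1/1
Scaled code = (code − low) / width = (1/16 − 0/1) / 1/1 = 1/16
  e: [0/1, 1/8) ← scaled code falls here ✓
  b: [1/8, 1/4) 
  a: [1/4, 3/4) 
  c: [3/4, 1/1) 

Answer: e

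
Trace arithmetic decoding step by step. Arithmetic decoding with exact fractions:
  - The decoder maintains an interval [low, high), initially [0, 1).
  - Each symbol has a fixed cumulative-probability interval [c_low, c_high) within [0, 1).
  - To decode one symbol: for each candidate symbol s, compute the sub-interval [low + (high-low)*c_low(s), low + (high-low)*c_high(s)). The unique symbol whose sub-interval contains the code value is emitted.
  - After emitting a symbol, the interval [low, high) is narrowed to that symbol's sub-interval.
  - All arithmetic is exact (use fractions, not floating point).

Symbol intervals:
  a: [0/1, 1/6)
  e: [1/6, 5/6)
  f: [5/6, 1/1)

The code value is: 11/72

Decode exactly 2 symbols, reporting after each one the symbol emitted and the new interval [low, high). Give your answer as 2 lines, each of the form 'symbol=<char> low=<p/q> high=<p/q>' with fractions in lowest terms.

Step 1: interval [0/1, 1/1), width = 1/1 - 0/1 = 1/1
  'a': [0/1 + 1/1*0/1, 0/1 + 1/1*1/6) = [0/1, 1/6) <- contains code 11/72
  'e': [0/1 + 1/1*1/6, 0/1 + 1/1*5/6) = [1/6, 5/6)
  'f': [0/1 + 1/1*5/6, 0/1 + 1/1*1/1) = [5/6, 1/1)
  emit 'a', narrow to [0/1, 1/6)
Step 2: interval [0/1, 1/6), width = 1/6 - 0/1 = 1/6
  'a': [0/1 + 1/6*0/1, 0/1 + 1/6*1/6) = [0/1, 1/36)
  'e': [0/1 + 1/6*1/6, 0/1 + 1/6*5/6) = [1/36, 5/36)
  'f': [0/1 + 1/6*5/6, 0/1 + 1/6*1/1) = [5/36, 1/6) <- contains code 11/72
  emit 'f', narrow to [5/36, 1/6)

Answer: symbol=a low=0/1 high=1/6
symbol=f low=5/36 high=1/6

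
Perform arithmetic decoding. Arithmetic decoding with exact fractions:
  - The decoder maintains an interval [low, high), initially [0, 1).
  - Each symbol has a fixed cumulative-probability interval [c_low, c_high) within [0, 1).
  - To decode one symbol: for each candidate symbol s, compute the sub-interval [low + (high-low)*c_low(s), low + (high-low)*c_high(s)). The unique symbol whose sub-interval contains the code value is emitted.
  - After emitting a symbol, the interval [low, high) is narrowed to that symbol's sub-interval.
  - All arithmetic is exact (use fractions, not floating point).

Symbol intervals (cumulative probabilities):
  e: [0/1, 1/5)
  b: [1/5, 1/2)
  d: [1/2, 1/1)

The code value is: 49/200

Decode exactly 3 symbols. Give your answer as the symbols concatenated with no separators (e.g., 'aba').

Step 1: interval [0/1, 1/1), width = 1/1 - 0/1 = 1/1
  'e': [0/1 + 1/1*0/1, 0/1 + 1/1*1/5) = [0/1, 1/5)
  'b': [0/1 + 1/1*1/5, 0/1 + 1/1*1/2) = [1/5, 1/2) <- contains code 49/200
  'd': [0/1 + 1/1*1/2, 0/1 + 1/1*1/1) = [1/2, 1/1)
  emit 'b', narrow to [1/5, 1/2)
Step 2: interval [1/5, 1/2), width = 1/2 - 1/5 = 3/10
  'e': [1/5 + 3/10*0/1, 1/5 + 3/10*1/5) = [1/5, 13/50) <- contains code 49/200
  'b': [1/5 + 3/10*1/5, 1/5 + 3/10*1/2) = [13/50, 7/20)
  'd': [1/5 + 3/10*1/2, 1/5 + 3/10*1/1) = [7/20, 1/2)
  emit 'e', narrow to [1/5, 13/50)
Step 3: interval [1/5, 13/50), width = 13/50 - 1/5 = 3/50
  'e': [1/5 + 3/50*0/1, 1/5 + 3/50*1/5) = [1/5, 53/250)
  'b': [1/5 + 3/50*1/5, 1/5 + 3/50*1/2) = [53/250, 23/100)
  'd': [1/5 + 3/50*1/2, 1/5 + 3/50*1/1) = [23/100, 13/50) <- contains code 49/200
  emit 'd', narrow to [23/100, 13/50)

Answer: bed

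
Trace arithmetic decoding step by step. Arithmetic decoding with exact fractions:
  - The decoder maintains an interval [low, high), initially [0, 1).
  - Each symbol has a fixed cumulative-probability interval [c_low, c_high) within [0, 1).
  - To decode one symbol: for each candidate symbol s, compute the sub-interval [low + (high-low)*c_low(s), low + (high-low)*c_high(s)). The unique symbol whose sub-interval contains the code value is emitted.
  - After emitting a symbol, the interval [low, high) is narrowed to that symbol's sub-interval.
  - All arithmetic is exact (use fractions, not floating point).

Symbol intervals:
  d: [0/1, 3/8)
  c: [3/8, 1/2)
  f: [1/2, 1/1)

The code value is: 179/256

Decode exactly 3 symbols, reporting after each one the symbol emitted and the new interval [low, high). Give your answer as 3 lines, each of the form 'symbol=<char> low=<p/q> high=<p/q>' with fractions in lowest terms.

Step 1: interval [0/1, 1/1), width = 1/1 - 0/1 = 1/1
  'd': [0/1 + 1/1*0/1, 0/1 + 1/1*3/8) = [0/1, 3/8)
  'c': [0/1 + 1/1*3/8, 0/1 + 1/1*1/2) = [3/8, 1/2)
  'f': [0/1 + 1/1*1/2, 0/1 + 1/1*1/1) = [1/2, 1/1) <- contains code 179/256
  emit 'f', narrow to [1/2, 1/1)
Step 2: interval [1/2, 1/1), width = 1/1 - 1/2 = 1/2
  'd': [1/2 + 1/2*0/1, 1/2 + 1/2*3/8) = [1/2, 11/16)
  'c': [1/2 + 1/2*3/8, 1/2 + 1/2*1/2) = [11/16, 3/4) <- contains code 179/256
  'f': [1/2 + 1/2*1/2, 1/2 + 1/2*1/1) = [3/4, 1/1)
  emit 'c', narrow to [11/16, 3/4)
Step 3: interval [11/16, 3/4), width = 3/4 - 11/16 = 1/16
  'd': [11/16 + 1/16*0/1, 11/16 + 1/16*3/8) = [11/16, 91/128) <- contains code 179/256
  'c': [11/16 + 1/16*3/8, 11/16 + 1/16*1/2) = [91/128, 23/32)
  'f': [11/16 + 1/16*1/2, 11/16 + 1/16*1/1) = [23/32, 3/4)
  emit 'd', narrow to [11/16, 91/128)

Answer: symbol=f low=1/2 high=1/1
symbol=c low=11/16 high=3/4
symbol=d low=11/16 high=91/128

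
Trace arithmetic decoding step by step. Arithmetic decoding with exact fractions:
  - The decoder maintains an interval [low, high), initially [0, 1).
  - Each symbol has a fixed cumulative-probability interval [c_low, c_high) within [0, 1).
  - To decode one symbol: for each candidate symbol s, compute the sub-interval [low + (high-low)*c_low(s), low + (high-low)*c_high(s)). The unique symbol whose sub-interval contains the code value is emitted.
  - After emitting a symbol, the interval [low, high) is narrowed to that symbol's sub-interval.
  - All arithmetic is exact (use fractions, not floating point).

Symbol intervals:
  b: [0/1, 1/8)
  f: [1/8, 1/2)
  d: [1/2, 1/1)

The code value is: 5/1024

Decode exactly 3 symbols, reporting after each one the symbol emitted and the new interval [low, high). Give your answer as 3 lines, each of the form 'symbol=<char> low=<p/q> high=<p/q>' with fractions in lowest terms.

Answer: symbol=b low=0/1 high=1/8
symbol=b low=0/1 high=1/64
symbol=f low=1/512 high=1/128

Derivation:
Step 1: interval [0/1, 1/1), width = 1/1 - 0/1 = 1/1
  'b': [0/1 + 1/1*0/1, 0/1 + 1/1*1/8) = [0/1, 1/8) <- contains code 5/1024
  'f': [0/1 + 1/1*1/8, 0/1 + 1/1*1/2) = [1/8, 1/2)
  'd': [0/1 + 1/1*1/2, 0/1 + 1/1*1/1) = [1/2, 1/1)
  emit 'b', narrow to [0/1, 1/8)
Step 2: interval [0/1, 1/8), width = 1/8 - 0/1 = 1/8
  'b': [0/1 + 1/8*0/1, 0/1 + 1/8*1/8) = [0/1, 1/64) <- contains code 5/1024
  'f': [0/1 + 1/8*1/8, 0/1 + 1/8*1/2) = [1/64, 1/16)
  'd': [0/1 + 1/8*1/2, 0/1 + 1/8*1/1) = [1/16, 1/8)
  emit 'b', narrow to [0/1, 1/64)
Step 3: interval [0/1, 1/64), width = 1/64 - 0/1 = 1/64
  'b': [0/1 + 1/64*0/1, 0/1 + 1/64*1/8) = [0/1, 1/512)
  'f': [0/1 + 1/64*1/8, 0/1 + 1/64*1/2) = [1/512, 1/128) <- contains code 5/1024
  'd': [0/1 + 1/64*1/2, 0/1 + 1/64*1/1) = [1/128, 1/64)
  emit 'f', narrow to [1/512, 1/128)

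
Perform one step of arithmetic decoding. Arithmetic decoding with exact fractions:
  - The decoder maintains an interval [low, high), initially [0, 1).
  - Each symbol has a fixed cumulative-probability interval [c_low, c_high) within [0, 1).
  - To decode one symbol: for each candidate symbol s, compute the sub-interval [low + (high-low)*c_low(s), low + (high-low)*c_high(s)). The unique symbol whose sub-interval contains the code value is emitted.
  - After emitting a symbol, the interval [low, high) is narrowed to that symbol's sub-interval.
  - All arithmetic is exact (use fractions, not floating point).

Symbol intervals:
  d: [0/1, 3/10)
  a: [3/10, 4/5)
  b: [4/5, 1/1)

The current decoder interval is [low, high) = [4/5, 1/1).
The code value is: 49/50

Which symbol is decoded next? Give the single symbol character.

Answer: b

Derivation:
Interval width = high − low = 1/1 − 4/5 = 1/5
Scaled code = (code − low) / width = (49/50 − 4/5) / 1/5 = 9/10
  d: [0/1, 3/10) 
  a: [3/10, 4/5) 
  b: [4/5, 1/1) ← scaled code falls here ✓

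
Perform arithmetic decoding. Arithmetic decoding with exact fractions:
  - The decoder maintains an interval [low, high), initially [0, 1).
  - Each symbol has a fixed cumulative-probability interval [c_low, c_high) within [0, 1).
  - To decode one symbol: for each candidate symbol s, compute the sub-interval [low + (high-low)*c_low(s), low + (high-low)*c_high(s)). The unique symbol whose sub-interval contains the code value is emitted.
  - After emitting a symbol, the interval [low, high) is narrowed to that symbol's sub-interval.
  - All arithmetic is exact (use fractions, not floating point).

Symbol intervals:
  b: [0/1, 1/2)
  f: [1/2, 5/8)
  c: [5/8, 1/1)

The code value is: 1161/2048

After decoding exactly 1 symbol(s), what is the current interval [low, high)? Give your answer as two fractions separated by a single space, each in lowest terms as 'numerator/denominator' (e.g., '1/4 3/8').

Step 1: interval [0/1, 1/1), width = 1/1 - 0/1 = 1/1
  'b': [0/1 + 1/1*0/1, 0/1 + 1/1*1/2) = [0/1, 1/2)
  'f': [0/1 + 1/1*1/2, 0/1 + 1/1*5/8) = [1/2, 5/8) <- contains code 1161/2048
  'c': [0/1 + 1/1*5/8, 0/1 + 1/1*1/1) = [5/8, 1/1)
  emit 'f', narrow to [1/2, 5/8)

Answer: 1/2 5/8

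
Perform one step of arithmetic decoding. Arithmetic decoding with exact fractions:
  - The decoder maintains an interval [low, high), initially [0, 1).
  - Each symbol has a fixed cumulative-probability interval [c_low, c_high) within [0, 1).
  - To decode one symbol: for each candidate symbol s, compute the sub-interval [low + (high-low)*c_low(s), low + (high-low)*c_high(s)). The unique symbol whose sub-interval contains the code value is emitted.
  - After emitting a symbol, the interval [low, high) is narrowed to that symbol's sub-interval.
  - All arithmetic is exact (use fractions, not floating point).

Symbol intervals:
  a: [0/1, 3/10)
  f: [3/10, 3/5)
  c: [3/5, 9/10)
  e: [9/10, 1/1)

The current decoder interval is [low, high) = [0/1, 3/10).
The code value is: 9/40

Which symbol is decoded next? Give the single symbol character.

Answer: c

Derivation:
Interval width = high − low = 3/10 − 0/1 = 3/10
Scaled code = (code − low) / width = (9/40 − 0/1) / 3/10 = 3/4
  a: [0/1, 3/10) 
  f: [3/10, 3/5) 
  c: [3/5, 9/10) ← scaled code falls here ✓
  e: [9/10, 1/1) 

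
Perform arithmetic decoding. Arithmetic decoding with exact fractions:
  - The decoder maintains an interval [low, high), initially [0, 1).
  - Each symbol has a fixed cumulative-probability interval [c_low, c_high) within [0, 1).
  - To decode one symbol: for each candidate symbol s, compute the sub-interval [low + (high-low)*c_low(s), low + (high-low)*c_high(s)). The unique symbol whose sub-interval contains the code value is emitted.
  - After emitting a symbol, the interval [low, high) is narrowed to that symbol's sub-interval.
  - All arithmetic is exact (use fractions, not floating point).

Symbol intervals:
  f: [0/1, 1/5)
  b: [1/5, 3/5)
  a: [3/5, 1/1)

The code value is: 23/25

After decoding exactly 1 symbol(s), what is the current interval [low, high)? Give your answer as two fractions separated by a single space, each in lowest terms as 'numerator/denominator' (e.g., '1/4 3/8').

Step 1: interval [0/1, 1/1), width = 1/1 - 0/1 = 1/1
  'f': [0/1 + 1/1*0/1, 0/1 + 1/1*1/5) = [0/1, 1/5)
  'b': [0/1 + 1/1*1/5, 0/1 + 1/1*3/5) = [1/5, 3/5)
  'a': [0/1 + 1/1*3/5, 0/1 + 1/1*1/1) = [3/5, 1/1) <- contains code 23/25
  emit 'a', narrow to [3/5, 1/1)

Answer: 3/5 1/1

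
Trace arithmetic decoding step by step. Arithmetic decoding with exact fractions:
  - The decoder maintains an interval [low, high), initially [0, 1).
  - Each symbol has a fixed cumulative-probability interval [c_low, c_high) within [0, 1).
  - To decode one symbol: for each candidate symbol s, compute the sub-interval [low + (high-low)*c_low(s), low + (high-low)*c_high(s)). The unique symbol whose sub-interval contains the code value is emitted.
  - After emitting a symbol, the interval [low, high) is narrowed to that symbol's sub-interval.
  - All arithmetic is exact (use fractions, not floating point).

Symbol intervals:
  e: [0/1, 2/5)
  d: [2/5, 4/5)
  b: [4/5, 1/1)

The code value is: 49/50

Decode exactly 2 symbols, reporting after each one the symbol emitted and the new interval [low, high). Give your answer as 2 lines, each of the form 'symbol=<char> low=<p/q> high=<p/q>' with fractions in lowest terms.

Answer: symbol=b low=4/5 high=1/1
symbol=b low=24/25 high=1/1

Derivation:
Step 1: interval [0/1, 1/1), width = 1/1 - 0/1 = 1/1
  'e': [0/1 + 1/1*0/1, 0/1 + 1/1*2/5) = [0/1, 2/5)
  'd': [0/1 + 1/1*2/5, 0/1 + 1/1*4/5) = [2/5, 4/5)
  'b': [0/1 + 1/1*4/5, 0/1 + 1/1*1/1) = [4/5, 1/1) <- contains code 49/50
  emit 'b', narrow to [4/5, 1/1)
Step 2: interval [4/5, 1/1), width = 1/1 - 4/5 = 1/5
  'e': [4/5 + 1/5*0/1, 4/5 + 1/5*2/5) = [4/5, 22/25)
  'd': [4/5 + 1/5*2/5, 4/5 + 1/5*4/5) = [22/25, 24/25)
  'b': [4/5 + 1/5*4/5, 4/5 + 1/5*1/1) = [24/25, 1/1) <- contains code 49/50
  emit 'b', narrow to [24/25, 1/1)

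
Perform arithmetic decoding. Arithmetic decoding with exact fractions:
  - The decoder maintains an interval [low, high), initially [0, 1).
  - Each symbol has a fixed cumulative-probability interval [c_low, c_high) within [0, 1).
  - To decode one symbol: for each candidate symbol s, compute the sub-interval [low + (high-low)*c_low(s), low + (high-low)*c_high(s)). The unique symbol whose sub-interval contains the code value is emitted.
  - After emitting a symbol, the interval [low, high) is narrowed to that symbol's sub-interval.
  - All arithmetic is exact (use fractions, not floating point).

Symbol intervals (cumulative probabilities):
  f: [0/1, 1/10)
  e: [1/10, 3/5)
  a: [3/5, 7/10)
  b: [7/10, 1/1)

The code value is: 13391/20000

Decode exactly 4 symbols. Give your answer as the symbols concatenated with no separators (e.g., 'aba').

Answer: aabb

Derivation:
Step 1: interval [0/1, 1/1), width = 1/1 - 0/1 = 1/1
  'f': [0/1 + 1/1*0/1, 0/1 + 1/1*1/10) = [0/1, 1/10)
  'e': [0/1 + 1/1*1/10, 0/1 + 1/1*3/5) = [1/10, 3/5)
  'a': [0/1 + 1/1*3/5, 0/1 + 1/1*7/10) = [3/5, 7/10) <- contains code 13391/20000
  'b': [0/1 + 1/1*7/10, 0/1 + 1/1*1/1) = [7/10, 1/1)
  emit 'a', narrow to [3/5, 7/10)
Step 2: interval [3/5, 7/10), width = 7/10 - 3/5 = 1/10
  'f': [3/5 + 1/10*0/1, 3/5 + 1/10*1/10) = [3/5, 61/100)
  'e': [3/5 + 1/10*1/10, 3/5 + 1/10*3/5) = [61/100, 33/50)
  'a': [3/5 + 1/10*3/5, 3/5 + 1/10*7/10) = [33/50, 67/100) <- contains code 13391/20000
  'b': [3/5 + 1/10*7/10, 3/5 + 1/10*1/1) = [67/100, 7/10)
  emit 'a', narrow to [33/50, 67/100)
Step 3: interval [33/50, 67/100), width = 67/100 - 33/50 = 1/100
  'f': [33/50 + 1/100*0/1, 33/50 + 1/100*1/10) = [33/50, 661/1000)
  'e': [33/50 + 1/100*1/10, 33/50 + 1/100*3/5) = [661/1000, 333/500)
  'a': [33/50 + 1/100*3/5, 33/50 + 1/100*7/10) = [333/500, 667/1000)
  'b': [33/50 + 1/100*7/10, 33/50 + 1/100*1/1) = [667/1000, 67/100) <- contains code 13391/20000
  emit 'b', narrow to [667/1000, 67/100)
Step 4: interval [667/1000, 67/100), width = 67/100 - 667/1000 = 3/1000
  'f': [667/1000 + 3/1000*0/1, 667/1000 + 3/1000*1/10) = [667/1000, 6673/10000)
  'e': [667/1000 + 3/1000*1/10, 667/1000 + 3/1000*3/5) = [6673/10000, 418/625)
  'a': [667/1000 + 3/1000*3/5, 667/1000 + 3/1000*7/10) = [418/625, 6691/10000)
  'b': [667/1000 + 3/1000*7/10, 667/1000 + 3/1000*1/1) = [6691/10000, 67/100) <- contains code 13391/20000
  emit 'b', narrow to [6691/10000, 67/100)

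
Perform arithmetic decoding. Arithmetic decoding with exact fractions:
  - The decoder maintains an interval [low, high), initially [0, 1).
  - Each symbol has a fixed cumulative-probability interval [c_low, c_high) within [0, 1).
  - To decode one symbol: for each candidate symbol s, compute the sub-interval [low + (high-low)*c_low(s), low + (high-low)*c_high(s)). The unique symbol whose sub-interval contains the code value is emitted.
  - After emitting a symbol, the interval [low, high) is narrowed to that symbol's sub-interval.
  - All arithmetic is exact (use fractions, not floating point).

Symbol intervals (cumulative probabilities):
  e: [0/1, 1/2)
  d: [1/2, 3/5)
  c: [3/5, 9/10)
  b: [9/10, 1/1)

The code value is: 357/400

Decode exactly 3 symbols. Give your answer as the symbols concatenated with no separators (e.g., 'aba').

Step 1: interval [0/1, 1/1), width = 1/1 - 0/1 = 1/1
  'e': [0/1 + 1/1*0/1, 0/1 + 1/1*1/2) = [0/1, 1/2)
  'd': [0/1 + 1/1*1/2, 0/1 + 1/1*3/5) = [1/2, 3/5)
  'c': [0/1 + 1/1*3/5, 0/1 + 1/1*9/10) = [3/5, 9/10) <- contains code 357/400
  'b': [0/1 + 1/1*9/10, 0/1 + 1/1*1/1) = [9/10, 1/1)
  emit 'c', narrow to [3/5, 9/10)
Step 2: interval [3/5, 9/10), width = 9/10 - 3/5 = 3/10
  'e': [3/5 + 3/10*0/1, 3/5 + 3/10*1/2) = [3/5, 3/4)
  'd': [3/5 + 3/10*1/2, 3/5 + 3/10*3/5) = [3/4, 39/50)
  'c': [3/5 + 3/10*3/5, 3/5 + 3/10*9/10) = [39/50, 87/100)
  'b': [3/5 + 3/10*9/10, 3/5 + 3/10*1/1) = [87/100, 9/10) <- contains code 357/400
  emit 'b', narrow to [87/100, 9/10)
Step 3: interval [87/100, 9/10), width = 9/10 - 87/100 = 3/100
  'e': [87/100 + 3/100*0/1, 87/100 + 3/100*1/2) = [87/100, 177/200)
  'd': [87/100 + 3/100*1/2, 87/100 + 3/100*3/5) = [177/200, 111/125)
  'c': [87/100 + 3/100*3/5, 87/100 + 3/100*9/10) = [111/125, 897/1000) <- contains code 357/400
  'b': [87/100 + 3/100*9/10, 87/100 + 3/100*1/1) = [897/1000, 9/10)
  emit 'c', narrow to [111/125, 897/1000)

Answer: cbc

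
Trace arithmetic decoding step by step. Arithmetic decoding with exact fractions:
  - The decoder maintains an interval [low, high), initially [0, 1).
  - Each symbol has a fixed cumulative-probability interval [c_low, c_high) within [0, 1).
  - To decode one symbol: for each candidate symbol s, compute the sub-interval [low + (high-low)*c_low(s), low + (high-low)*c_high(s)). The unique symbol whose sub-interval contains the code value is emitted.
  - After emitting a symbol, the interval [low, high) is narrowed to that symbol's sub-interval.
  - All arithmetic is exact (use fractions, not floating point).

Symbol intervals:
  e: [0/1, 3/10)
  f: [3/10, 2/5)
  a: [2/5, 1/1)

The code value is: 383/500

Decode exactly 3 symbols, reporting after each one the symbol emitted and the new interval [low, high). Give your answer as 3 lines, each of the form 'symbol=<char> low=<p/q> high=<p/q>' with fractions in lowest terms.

Answer: symbol=a low=2/5 high=1/1
symbol=a low=16/25 high=1/1
symbol=f low=187/250 high=98/125

Derivation:
Step 1: interval [0/1, 1/1), width = 1/1 - 0/1 = 1/1
  'e': [0/1 + 1/1*0/1, 0/1 + 1/1*3/10) = [0/1, 3/10)
  'f': [0/1 + 1/1*3/10, 0/1 + 1/1*2/5) = [3/10, 2/5)
  'a': [0/1 + 1/1*2/5, 0/1 + 1/1*1/1) = [2/5, 1/1) <- contains code 383/500
  emit 'a', narrow to [2/5, 1/1)
Step 2: interval [2/5, 1/1), width = 1/1 - 2/5 = 3/5
  'e': [2/5 + 3/5*0/1, 2/5 + 3/5*3/10) = [2/5, 29/50)
  'f': [2/5 + 3/5*3/10, 2/5 + 3/5*2/5) = [29/50, 16/25)
  'a': [2/5 + 3/5*2/5, 2/5 + 3/5*1/1) = [16/25, 1/1) <- contains code 383/500
  emit 'a', narrow to [16/25, 1/1)
Step 3: interval [16/25, 1/1), width = 1/1 - 16/25 = 9/25
  'e': [16/25 + 9/25*0/1, 16/25 + 9/25*3/10) = [16/25, 187/250)
  'f': [16/25 + 9/25*3/10, 16/25 + 9/25*2/5) = [187/250, 98/125) <- contains code 383/500
  'a': [16/25 + 9/25*2/5, 16/25 + 9/25*1/1) = [98/125, 1/1)
  emit 'f', narrow to [187/250, 98/125)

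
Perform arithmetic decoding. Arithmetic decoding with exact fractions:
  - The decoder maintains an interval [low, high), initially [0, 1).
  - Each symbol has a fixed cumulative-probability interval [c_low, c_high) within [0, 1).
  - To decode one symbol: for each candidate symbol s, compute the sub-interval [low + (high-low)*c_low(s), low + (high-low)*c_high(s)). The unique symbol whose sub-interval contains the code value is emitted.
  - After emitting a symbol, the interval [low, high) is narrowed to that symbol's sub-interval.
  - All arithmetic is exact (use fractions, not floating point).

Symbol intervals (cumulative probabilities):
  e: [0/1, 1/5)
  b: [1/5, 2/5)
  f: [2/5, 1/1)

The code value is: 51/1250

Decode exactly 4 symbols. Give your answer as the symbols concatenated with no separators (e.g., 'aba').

Step 1: interval [0/1, 1/1), width = 1/1 - 0/1 = 1/1
  'e': [0/1 + 1/1*0/1, 0/1 + 1/1*1/5) = [0/1, 1/5) <- contains code 51/1250
  'b': [0/1 + 1/1*1/5, 0/1 + 1/1*2/5) = [1/5, 2/5)
  'f': [0/1 + 1/1*2/5, 0/1 + 1/1*1/1) = [2/5, 1/1)
  emit 'e', narrow to [0/1, 1/5)
Step 2: interval [0/1, 1/5), width = 1/5 - 0/1 = 1/5
  'e': [0/1 + 1/5*0/1, 0/1 + 1/5*1/5) = [0/1, 1/25)
  'b': [0/1 + 1/5*1/5, 0/1 + 1/5*2/5) = [1/25, 2/25) <- contains code 51/1250
  'f': [0/1 + 1/5*2/5, 0/1 + 1/5*1/1) = [2/25, 1/5)
  emit 'b', narrow to [1/25, 2/25)
Step 3: interval [1/25, 2/25), width = 2/25 - 1/25 = 1/25
  'e': [1/25 + 1/25*0/1, 1/25 + 1/25*1/5) = [1/25, 6/125) <- contains code 51/1250
  'b': [1/25 + 1/25*1/5, 1/25 + 1/25*2/5) = [6/125, 7/125)
  'f': [1/25 + 1/25*2/5, 1/25 + 1/25*1/1) = [7/125, 2/25)
  emit 'e', narrow to [1/25, 6/125)
Step 4: interval [1/25, 6/125), width = 6/125 - 1/25 = 1/125
  'e': [1/25 + 1/125*0/1, 1/25 + 1/125*1/5) = [1/25, 26/625) <- contains code 51/1250
  'b': [1/25 + 1/125*1/5, 1/25 + 1/125*2/5) = [26/625, 27/625)
  'f': [1/25 + 1/125*2/5, 1/25 + 1/125*1/1) = [27/625, 6/125)
  emit 'e', narrow to [1/25, 26/625)

Answer: ebee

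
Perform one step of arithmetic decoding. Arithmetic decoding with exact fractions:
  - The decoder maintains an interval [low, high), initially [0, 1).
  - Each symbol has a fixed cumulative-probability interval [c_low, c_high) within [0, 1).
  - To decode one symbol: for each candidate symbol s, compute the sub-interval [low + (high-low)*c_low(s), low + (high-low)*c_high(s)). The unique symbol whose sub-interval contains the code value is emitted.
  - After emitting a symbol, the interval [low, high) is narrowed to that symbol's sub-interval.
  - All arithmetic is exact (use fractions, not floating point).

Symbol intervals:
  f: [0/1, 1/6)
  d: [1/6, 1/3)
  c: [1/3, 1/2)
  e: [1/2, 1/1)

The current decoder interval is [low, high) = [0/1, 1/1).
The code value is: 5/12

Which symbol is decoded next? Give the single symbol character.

Interval width = high − low = 1/1 − 0/1 = 1/1
Scaled code = (code − low) / width = (5/12 − 0/1) / 1/1 = 5/12
  f: [0/1, 1/6) 
  d: [1/6, 1/3) 
  c: [1/3, 1/2) ← scaled code falls here ✓
  e: [1/2, 1/1) 

Answer: c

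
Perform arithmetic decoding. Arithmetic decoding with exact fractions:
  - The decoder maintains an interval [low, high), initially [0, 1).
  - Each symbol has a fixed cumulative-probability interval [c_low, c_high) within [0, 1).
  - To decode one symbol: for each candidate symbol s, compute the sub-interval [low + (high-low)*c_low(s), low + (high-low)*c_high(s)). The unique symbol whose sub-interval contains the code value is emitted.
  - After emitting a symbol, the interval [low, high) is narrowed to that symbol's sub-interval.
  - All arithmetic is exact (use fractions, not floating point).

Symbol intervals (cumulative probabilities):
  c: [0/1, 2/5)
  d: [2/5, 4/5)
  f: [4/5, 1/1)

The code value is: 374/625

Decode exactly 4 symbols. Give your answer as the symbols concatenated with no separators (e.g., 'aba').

Answer: ddcd

Derivation:
Step 1: interval [0/1, 1/1), width = 1/1 - 0/1 = 1/1
  'c': [0/1 + 1/1*0/1, 0/1 + 1/1*2/5) = [0/1, 2/5)
  'd': [0/1 + 1/1*2/5, 0/1 + 1/1*4/5) = [2/5, 4/5) <- contains code 374/625
  'f': [0/1 + 1/1*4/5, 0/1 + 1/1*1/1) = [4/5, 1/1)
  emit 'd', narrow to [2/5, 4/5)
Step 2: interval [2/5, 4/5), width = 4/5 - 2/5 = 2/5
  'c': [2/5 + 2/5*0/1, 2/5 + 2/5*2/5) = [2/5, 14/25)
  'd': [2/5 + 2/5*2/5, 2/5 + 2/5*4/5) = [14/25, 18/25) <- contains code 374/625
  'f': [2/5 + 2/5*4/5, 2/5 + 2/5*1/1) = [18/25, 4/5)
  emit 'd', narrow to [14/25, 18/25)
Step 3: interval [14/25, 18/25), width = 18/25 - 14/25 = 4/25
  'c': [14/25 + 4/25*0/1, 14/25 + 4/25*2/5) = [14/25, 78/125) <- contains code 374/625
  'd': [14/25 + 4/25*2/5, 14/25 + 4/25*4/5) = [78/125, 86/125)
  'f': [14/25 + 4/25*4/5, 14/25 + 4/25*1/1) = [86/125, 18/25)
  emit 'c', narrow to [14/25, 78/125)
Step 4: interval [14/25, 78/125), width = 78/125 - 14/25 = 8/125
  'c': [14/25 + 8/125*0/1, 14/25 + 8/125*2/5) = [14/25, 366/625)
  'd': [14/25 + 8/125*2/5, 14/25 + 8/125*4/5) = [366/625, 382/625) <- contains code 374/625
  'f': [14/25 + 8/125*4/5, 14/25 + 8/125*1/1) = [382/625, 78/125)
  emit 'd', narrow to [366/625, 382/625)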